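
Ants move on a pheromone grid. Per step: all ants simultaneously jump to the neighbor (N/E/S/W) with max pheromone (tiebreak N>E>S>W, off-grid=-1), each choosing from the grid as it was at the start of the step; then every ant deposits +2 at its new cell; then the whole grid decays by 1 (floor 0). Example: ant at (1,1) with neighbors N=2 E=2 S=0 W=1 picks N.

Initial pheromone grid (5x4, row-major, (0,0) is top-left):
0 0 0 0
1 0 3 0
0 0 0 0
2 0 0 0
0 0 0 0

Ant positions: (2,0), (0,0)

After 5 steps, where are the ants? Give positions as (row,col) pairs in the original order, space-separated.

Step 1: ant0:(2,0)->S->(3,0) | ant1:(0,0)->S->(1,0)
  grid max=3 at (3,0)
Step 2: ant0:(3,0)->N->(2,0) | ant1:(1,0)->N->(0,0)
  grid max=2 at (3,0)
Step 3: ant0:(2,0)->S->(3,0) | ant1:(0,0)->S->(1,0)
  grid max=3 at (3,0)
Step 4: ant0:(3,0)->N->(2,0) | ant1:(1,0)->N->(0,0)
  grid max=2 at (3,0)
Step 5: ant0:(2,0)->S->(3,0) | ant1:(0,0)->S->(1,0)
  grid max=3 at (3,0)

(3,0) (1,0)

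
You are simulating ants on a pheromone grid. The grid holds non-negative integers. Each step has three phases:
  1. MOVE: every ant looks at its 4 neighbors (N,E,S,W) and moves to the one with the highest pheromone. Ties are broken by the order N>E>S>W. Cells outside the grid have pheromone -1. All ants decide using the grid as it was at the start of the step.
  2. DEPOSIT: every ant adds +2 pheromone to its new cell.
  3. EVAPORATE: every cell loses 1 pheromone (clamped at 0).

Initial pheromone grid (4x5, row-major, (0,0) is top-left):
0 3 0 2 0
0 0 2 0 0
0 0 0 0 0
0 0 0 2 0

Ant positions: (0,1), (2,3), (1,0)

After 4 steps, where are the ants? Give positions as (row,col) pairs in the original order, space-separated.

Step 1: ant0:(0,1)->E->(0,2) | ant1:(2,3)->S->(3,3) | ant2:(1,0)->N->(0,0)
  grid max=3 at (3,3)
Step 2: ant0:(0,2)->W->(0,1) | ant1:(3,3)->N->(2,3) | ant2:(0,0)->E->(0,1)
  grid max=5 at (0,1)
Step 3: ant0:(0,1)->E->(0,2) | ant1:(2,3)->S->(3,3) | ant2:(0,1)->E->(0,2)
  grid max=4 at (0,1)
Step 4: ant0:(0,2)->W->(0,1) | ant1:(3,3)->N->(2,3) | ant2:(0,2)->W->(0,1)
  grid max=7 at (0,1)

(0,1) (2,3) (0,1)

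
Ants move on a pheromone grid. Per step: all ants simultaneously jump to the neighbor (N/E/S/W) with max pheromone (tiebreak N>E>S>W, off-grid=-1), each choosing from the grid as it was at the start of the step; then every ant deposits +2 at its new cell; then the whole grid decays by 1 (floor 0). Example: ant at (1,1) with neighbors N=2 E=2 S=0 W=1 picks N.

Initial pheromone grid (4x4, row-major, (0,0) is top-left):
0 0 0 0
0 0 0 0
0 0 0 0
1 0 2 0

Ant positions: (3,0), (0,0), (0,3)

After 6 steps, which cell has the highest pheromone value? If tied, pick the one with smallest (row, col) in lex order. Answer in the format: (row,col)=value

Step 1: ant0:(3,0)->N->(2,0) | ant1:(0,0)->E->(0,1) | ant2:(0,3)->S->(1,3)
  grid max=1 at (0,1)
Step 2: ant0:(2,0)->N->(1,0) | ant1:(0,1)->E->(0,2) | ant2:(1,3)->N->(0,3)
  grid max=1 at (0,2)
Step 3: ant0:(1,0)->N->(0,0) | ant1:(0,2)->E->(0,3) | ant2:(0,3)->W->(0,2)
  grid max=2 at (0,2)
Step 4: ant0:(0,0)->E->(0,1) | ant1:(0,3)->W->(0,2) | ant2:(0,2)->E->(0,3)
  grid max=3 at (0,2)
Step 5: ant0:(0,1)->E->(0,2) | ant1:(0,2)->E->(0,3) | ant2:(0,3)->W->(0,2)
  grid max=6 at (0,2)
Step 6: ant0:(0,2)->E->(0,3) | ant1:(0,3)->W->(0,2) | ant2:(0,2)->E->(0,3)
  grid max=7 at (0,2)
Final grid:
  0 0 7 7
  0 0 0 0
  0 0 0 0
  0 0 0 0
Max pheromone 7 at (0,2)

Answer: (0,2)=7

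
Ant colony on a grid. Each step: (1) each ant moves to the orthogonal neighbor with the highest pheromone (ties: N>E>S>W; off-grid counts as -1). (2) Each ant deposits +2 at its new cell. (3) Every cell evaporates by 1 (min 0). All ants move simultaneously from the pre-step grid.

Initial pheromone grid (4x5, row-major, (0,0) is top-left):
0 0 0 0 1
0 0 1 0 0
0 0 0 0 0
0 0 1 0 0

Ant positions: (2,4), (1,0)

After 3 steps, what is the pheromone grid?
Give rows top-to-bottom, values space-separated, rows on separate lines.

After step 1: ants at (1,4),(0,0)
  1 0 0 0 0
  0 0 0 0 1
  0 0 0 0 0
  0 0 0 0 0
After step 2: ants at (0,4),(0,1)
  0 1 0 0 1
  0 0 0 0 0
  0 0 0 0 0
  0 0 0 0 0
After step 3: ants at (1,4),(0,2)
  0 0 1 0 0
  0 0 0 0 1
  0 0 0 0 0
  0 0 0 0 0

0 0 1 0 0
0 0 0 0 1
0 0 0 0 0
0 0 0 0 0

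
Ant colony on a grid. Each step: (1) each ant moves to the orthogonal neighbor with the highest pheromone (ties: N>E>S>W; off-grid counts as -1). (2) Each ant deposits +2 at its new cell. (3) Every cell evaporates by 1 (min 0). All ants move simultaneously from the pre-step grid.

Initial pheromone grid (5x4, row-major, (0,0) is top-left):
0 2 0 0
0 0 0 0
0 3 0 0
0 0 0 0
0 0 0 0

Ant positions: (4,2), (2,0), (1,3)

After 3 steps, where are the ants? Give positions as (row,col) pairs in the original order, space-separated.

Step 1: ant0:(4,2)->N->(3,2) | ant1:(2,0)->E->(2,1) | ant2:(1,3)->N->(0,3)
  grid max=4 at (2,1)
Step 2: ant0:(3,2)->N->(2,2) | ant1:(2,1)->N->(1,1) | ant2:(0,3)->S->(1,3)
  grid max=3 at (2,1)
Step 3: ant0:(2,2)->W->(2,1) | ant1:(1,1)->S->(2,1) | ant2:(1,3)->N->(0,3)
  grid max=6 at (2,1)

(2,1) (2,1) (0,3)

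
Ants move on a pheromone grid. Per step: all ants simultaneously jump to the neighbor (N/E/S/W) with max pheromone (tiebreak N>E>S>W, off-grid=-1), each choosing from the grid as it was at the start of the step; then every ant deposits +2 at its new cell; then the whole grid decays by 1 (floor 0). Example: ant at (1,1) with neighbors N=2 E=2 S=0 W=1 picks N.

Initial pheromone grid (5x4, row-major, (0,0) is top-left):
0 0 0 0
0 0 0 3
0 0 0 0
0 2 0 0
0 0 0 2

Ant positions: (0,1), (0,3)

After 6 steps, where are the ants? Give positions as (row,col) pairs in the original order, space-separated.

Step 1: ant0:(0,1)->E->(0,2) | ant1:(0,3)->S->(1,3)
  grid max=4 at (1,3)
Step 2: ant0:(0,2)->E->(0,3) | ant1:(1,3)->N->(0,3)
  grid max=3 at (0,3)
Step 3: ant0:(0,3)->S->(1,3) | ant1:(0,3)->S->(1,3)
  grid max=6 at (1,3)
Step 4: ant0:(1,3)->N->(0,3) | ant1:(1,3)->N->(0,3)
  grid max=5 at (0,3)
Step 5: ant0:(0,3)->S->(1,3) | ant1:(0,3)->S->(1,3)
  grid max=8 at (1,3)
Step 6: ant0:(1,3)->N->(0,3) | ant1:(1,3)->N->(0,3)
  grid max=7 at (0,3)

(0,3) (0,3)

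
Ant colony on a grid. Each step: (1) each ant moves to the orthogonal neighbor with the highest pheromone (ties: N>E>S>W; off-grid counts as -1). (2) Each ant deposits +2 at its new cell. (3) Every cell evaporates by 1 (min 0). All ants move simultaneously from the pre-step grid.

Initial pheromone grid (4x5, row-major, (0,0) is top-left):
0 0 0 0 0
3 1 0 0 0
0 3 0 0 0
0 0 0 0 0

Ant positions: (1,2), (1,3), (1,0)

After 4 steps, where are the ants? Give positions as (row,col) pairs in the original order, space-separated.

Step 1: ant0:(1,2)->W->(1,1) | ant1:(1,3)->N->(0,3) | ant2:(1,0)->E->(1,1)
  grid max=4 at (1,1)
Step 2: ant0:(1,1)->S->(2,1) | ant1:(0,3)->E->(0,4) | ant2:(1,1)->S->(2,1)
  grid max=5 at (2,1)
Step 3: ant0:(2,1)->N->(1,1) | ant1:(0,4)->S->(1,4) | ant2:(2,1)->N->(1,1)
  grid max=6 at (1,1)
Step 4: ant0:(1,1)->S->(2,1) | ant1:(1,4)->N->(0,4) | ant2:(1,1)->S->(2,1)
  grid max=7 at (2,1)

(2,1) (0,4) (2,1)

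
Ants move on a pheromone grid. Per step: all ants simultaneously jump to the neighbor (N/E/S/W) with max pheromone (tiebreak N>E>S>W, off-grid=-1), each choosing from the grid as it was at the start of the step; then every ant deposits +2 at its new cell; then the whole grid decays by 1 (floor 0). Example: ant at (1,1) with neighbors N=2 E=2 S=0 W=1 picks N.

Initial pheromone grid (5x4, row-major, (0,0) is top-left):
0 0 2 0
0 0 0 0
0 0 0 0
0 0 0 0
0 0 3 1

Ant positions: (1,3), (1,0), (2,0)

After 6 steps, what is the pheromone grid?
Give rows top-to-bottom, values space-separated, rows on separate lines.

After step 1: ants at (0,3),(0,0),(1,0)
  1 0 1 1
  1 0 0 0
  0 0 0 0
  0 0 0 0
  0 0 2 0
After step 2: ants at (0,2),(1,0),(0,0)
  2 0 2 0
  2 0 0 0
  0 0 0 0
  0 0 0 0
  0 0 1 0
After step 3: ants at (0,3),(0,0),(1,0)
  3 0 1 1
  3 0 0 0
  0 0 0 0
  0 0 0 0
  0 0 0 0
After step 4: ants at (0,2),(1,0),(0,0)
  4 0 2 0
  4 0 0 0
  0 0 0 0
  0 0 0 0
  0 0 0 0
After step 5: ants at (0,3),(0,0),(1,0)
  5 0 1 1
  5 0 0 0
  0 0 0 0
  0 0 0 0
  0 0 0 0
After step 6: ants at (0,2),(1,0),(0,0)
  6 0 2 0
  6 0 0 0
  0 0 0 0
  0 0 0 0
  0 0 0 0

6 0 2 0
6 0 0 0
0 0 0 0
0 0 0 0
0 0 0 0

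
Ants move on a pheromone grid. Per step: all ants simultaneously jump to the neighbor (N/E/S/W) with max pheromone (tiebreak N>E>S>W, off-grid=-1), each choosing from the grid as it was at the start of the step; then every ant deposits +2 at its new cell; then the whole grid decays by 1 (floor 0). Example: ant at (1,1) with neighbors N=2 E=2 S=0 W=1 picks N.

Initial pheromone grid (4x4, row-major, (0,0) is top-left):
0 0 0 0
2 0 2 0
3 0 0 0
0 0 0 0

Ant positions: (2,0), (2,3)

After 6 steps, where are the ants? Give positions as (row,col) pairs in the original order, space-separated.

Step 1: ant0:(2,0)->N->(1,0) | ant1:(2,3)->N->(1,3)
  grid max=3 at (1,0)
Step 2: ant0:(1,0)->S->(2,0) | ant1:(1,3)->W->(1,2)
  grid max=3 at (2,0)
Step 3: ant0:(2,0)->N->(1,0) | ant1:(1,2)->N->(0,2)
  grid max=3 at (1,0)
Step 4: ant0:(1,0)->S->(2,0) | ant1:(0,2)->S->(1,2)
  grid max=3 at (2,0)
Step 5: ant0:(2,0)->N->(1,0) | ant1:(1,2)->N->(0,2)
  grid max=3 at (1,0)
Step 6: ant0:(1,0)->S->(2,0) | ant1:(0,2)->S->(1,2)
  grid max=3 at (2,0)

(2,0) (1,2)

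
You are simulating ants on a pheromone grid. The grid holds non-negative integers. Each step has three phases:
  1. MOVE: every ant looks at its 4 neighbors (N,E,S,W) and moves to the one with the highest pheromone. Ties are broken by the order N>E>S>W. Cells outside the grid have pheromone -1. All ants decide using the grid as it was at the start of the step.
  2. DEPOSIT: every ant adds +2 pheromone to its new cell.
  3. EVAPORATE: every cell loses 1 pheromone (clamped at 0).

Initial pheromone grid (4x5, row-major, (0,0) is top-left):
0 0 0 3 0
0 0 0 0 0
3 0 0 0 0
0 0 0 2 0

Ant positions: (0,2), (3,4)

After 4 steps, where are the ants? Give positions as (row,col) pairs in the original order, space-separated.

Step 1: ant0:(0,2)->E->(0,3) | ant1:(3,4)->W->(3,3)
  grid max=4 at (0,3)
Step 2: ant0:(0,3)->E->(0,4) | ant1:(3,3)->N->(2,3)
  grid max=3 at (0,3)
Step 3: ant0:(0,4)->W->(0,3) | ant1:(2,3)->S->(3,3)
  grid max=4 at (0,3)
Step 4: ant0:(0,3)->E->(0,4) | ant1:(3,3)->N->(2,3)
  grid max=3 at (0,3)

(0,4) (2,3)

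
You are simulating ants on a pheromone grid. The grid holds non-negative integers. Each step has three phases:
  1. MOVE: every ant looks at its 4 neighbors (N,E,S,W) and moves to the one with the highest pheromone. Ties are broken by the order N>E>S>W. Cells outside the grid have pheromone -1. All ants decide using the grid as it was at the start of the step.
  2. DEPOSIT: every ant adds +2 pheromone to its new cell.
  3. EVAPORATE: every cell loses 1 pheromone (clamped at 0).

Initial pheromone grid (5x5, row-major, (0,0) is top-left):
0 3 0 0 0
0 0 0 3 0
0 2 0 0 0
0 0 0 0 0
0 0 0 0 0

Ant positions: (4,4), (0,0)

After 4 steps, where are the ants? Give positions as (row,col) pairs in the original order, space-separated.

Step 1: ant0:(4,4)->N->(3,4) | ant1:(0,0)->E->(0,1)
  grid max=4 at (0,1)
Step 2: ant0:(3,4)->N->(2,4) | ant1:(0,1)->E->(0,2)
  grid max=3 at (0,1)
Step 3: ant0:(2,4)->N->(1,4) | ant1:(0,2)->W->(0,1)
  grid max=4 at (0,1)
Step 4: ant0:(1,4)->N->(0,4) | ant1:(0,1)->E->(0,2)
  grid max=3 at (0,1)

(0,4) (0,2)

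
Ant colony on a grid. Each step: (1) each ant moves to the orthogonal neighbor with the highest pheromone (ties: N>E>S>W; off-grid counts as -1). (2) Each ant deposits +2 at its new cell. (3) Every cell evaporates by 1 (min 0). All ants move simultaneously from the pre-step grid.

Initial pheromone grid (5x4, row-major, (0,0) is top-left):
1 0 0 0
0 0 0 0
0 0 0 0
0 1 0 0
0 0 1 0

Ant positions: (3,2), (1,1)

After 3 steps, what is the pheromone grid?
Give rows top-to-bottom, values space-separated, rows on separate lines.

After step 1: ants at (4,2),(0,1)
  0 1 0 0
  0 0 0 0
  0 0 0 0
  0 0 0 0
  0 0 2 0
After step 2: ants at (3,2),(0,2)
  0 0 1 0
  0 0 0 0
  0 0 0 0
  0 0 1 0
  0 0 1 0
After step 3: ants at (4,2),(0,3)
  0 0 0 1
  0 0 0 0
  0 0 0 0
  0 0 0 0
  0 0 2 0

0 0 0 1
0 0 0 0
0 0 0 0
0 0 0 0
0 0 2 0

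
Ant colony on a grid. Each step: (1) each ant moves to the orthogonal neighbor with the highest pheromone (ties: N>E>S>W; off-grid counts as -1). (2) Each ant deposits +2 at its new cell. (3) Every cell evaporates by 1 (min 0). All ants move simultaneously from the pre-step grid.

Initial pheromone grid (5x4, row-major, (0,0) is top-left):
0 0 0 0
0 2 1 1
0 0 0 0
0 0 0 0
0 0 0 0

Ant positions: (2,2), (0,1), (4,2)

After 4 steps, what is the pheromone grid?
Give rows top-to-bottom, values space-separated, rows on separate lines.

After step 1: ants at (1,2),(1,1),(3,2)
  0 0 0 0
  0 3 2 0
  0 0 0 0
  0 0 1 0
  0 0 0 0
After step 2: ants at (1,1),(1,2),(2,2)
  0 0 0 0
  0 4 3 0
  0 0 1 0
  0 0 0 0
  0 0 0 0
After step 3: ants at (1,2),(1,1),(1,2)
  0 0 0 0
  0 5 6 0
  0 0 0 0
  0 0 0 0
  0 0 0 0
After step 4: ants at (1,1),(1,2),(1,1)
  0 0 0 0
  0 8 7 0
  0 0 0 0
  0 0 0 0
  0 0 0 0

0 0 0 0
0 8 7 0
0 0 0 0
0 0 0 0
0 0 0 0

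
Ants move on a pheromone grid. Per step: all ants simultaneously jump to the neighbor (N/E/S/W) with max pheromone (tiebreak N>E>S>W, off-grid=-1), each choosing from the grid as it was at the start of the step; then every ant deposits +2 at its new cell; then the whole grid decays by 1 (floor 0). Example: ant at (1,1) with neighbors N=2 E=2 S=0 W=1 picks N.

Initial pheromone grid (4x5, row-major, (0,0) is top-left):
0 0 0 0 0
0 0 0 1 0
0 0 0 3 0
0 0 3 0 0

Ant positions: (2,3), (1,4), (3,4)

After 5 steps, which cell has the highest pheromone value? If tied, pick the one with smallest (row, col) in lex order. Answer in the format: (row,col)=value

Answer: (1,3)=12

Derivation:
Step 1: ant0:(2,3)->N->(1,3) | ant1:(1,4)->W->(1,3) | ant2:(3,4)->N->(2,4)
  grid max=4 at (1,3)
Step 2: ant0:(1,3)->S->(2,3) | ant1:(1,3)->S->(2,3) | ant2:(2,4)->W->(2,3)
  grid max=7 at (2,3)
Step 3: ant0:(2,3)->N->(1,3) | ant1:(2,3)->N->(1,3) | ant2:(2,3)->N->(1,3)
  grid max=8 at (1,3)
Step 4: ant0:(1,3)->S->(2,3) | ant1:(1,3)->S->(2,3) | ant2:(1,3)->S->(2,3)
  grid max=11 at (2,3)
Step 5: ant0:(2,3)->N->(1,3) | ant1:(2,3)->N->(1,3) | ant2:(2,3)->N->(1,3)
  grid max=12 at (1,3)
Final grid:
  0 0 0 0 0
  0 0 0 12 0
  0 0 0 10 0
  0 0 0 0 0
Max pheromone 12 at (1,3)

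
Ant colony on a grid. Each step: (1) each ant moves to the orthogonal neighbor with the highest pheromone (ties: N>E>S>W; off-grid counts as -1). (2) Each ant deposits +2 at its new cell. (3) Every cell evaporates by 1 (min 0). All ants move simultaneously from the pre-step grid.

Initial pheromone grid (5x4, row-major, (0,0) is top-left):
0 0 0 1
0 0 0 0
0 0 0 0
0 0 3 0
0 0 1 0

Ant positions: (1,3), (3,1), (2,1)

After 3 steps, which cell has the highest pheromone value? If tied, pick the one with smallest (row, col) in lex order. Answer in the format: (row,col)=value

Answer: (3,2)=4

Derivation:
Step 1: ant0:(1,3)->N->(0,3) | ant1:(3,1)->E->(3,2) | ant2:(2,1)->N->(1,1)
  grid max=4 at (3,2)
Step 2: ant0:(0,3)->S->(1,3) | ant1:(3,2)->N->(2,2) | ant2:(1,1)->N->(0,1)
  grid max=3 at (3,2)
Step 3: ant0:(1,3)->N->(0,3) | ant1:(2,2)->S->(3,2) | ant2:(0,1)->E->(0,2)
  grid max=4 at (3,2)
Final grid:
  0 0 1 2
  0 0 0 0
  0 0 0 0
  0 0 4 0
  0 0 0 0
Max pheromone 4 at (3,2)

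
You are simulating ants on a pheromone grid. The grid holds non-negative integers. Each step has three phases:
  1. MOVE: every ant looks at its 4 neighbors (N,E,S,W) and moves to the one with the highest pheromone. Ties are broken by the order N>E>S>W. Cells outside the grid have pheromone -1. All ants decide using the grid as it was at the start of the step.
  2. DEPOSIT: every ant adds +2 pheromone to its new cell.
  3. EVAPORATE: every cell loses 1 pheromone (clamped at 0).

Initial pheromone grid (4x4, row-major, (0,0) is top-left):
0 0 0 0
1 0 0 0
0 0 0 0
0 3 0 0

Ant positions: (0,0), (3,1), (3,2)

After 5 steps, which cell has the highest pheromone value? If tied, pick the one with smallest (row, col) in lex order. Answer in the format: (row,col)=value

Step 1: ant0:(0,0)->S->(1,0) | ant1:(3,1)->N->(2,1) | ant2:(3,2)->W->(3,1)
  grid max=4 at (3,1)
Step 2: ant0:(1,0)->N->(0,0) | ant1:(2,1)->S->(3,1) | ant2:(3,1)->N->(2,1)
  grid max=5 at (3,1)
Step 3: ant0:(0,0)->S->(1,0) | ant1:(3,1)->N->(2,1) | ant2:(2,1)->S->(3,1)
  grid max=6 at (3,1)
Step 4: ant0:(1,0)->N->(0,0) | ant1:(2,1)->S->(3,1) | ant2:(3,1)->N->(2,1)
  grid max=7 at (3,1)
Step 5: ant0:(0,0)->S->(1,0) | ant1:(3,1)->N->(2,1) | ant2:(2,1)->S->(3,1)
  grid max=8 at (3,1)
Final grid:
  0 0 0 0
  2 0 0 0
  0 5 0 0
  0 8 0 0
Max pheromone 8 at (3,1)

Answer: (3,1)=8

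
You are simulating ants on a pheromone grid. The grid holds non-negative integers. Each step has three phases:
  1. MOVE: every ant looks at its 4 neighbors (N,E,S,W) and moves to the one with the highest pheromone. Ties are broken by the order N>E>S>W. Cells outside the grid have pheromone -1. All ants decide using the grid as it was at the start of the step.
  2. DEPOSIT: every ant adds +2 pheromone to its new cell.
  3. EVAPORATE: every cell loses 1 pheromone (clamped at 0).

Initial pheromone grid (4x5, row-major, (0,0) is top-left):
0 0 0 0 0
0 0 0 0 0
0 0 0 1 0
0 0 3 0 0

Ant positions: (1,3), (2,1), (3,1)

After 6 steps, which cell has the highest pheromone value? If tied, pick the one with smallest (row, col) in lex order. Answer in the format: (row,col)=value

Step 1: ant0:(1,3)->S->(2,3) | ant1:(2,1)->N->(1,1) | ant2:(3,1)->E->(3,2)
  grid max=4 at (3,2)
Step 2: ant0:(2,3)->N->(1,3) | ant1:(1,1)->N->(0,1) | ant2:(3,2)->N->(2,2)
  grid max=3 at (3,2)
Step 3: ant0:(1,3)->S->(2,3) | ant1:(0,1)->E->(0,2) | ant2:(2,2)->S->(3,2)
  grid max=4 at (3,2)
Step 4: ant0:(2,3)->N->(1,3) | ant1:(0,2)->E->(0,3) | ant2:(3,2)->N->(2,2)
  grid max=3 at (3,2)
Step 5: ant0:(1,3)->N->(0,3) | ant1:(0,3)->S->(1,3) | ant2:(2,2)->S->(3,2)
  grid max=4 at (3,2)
Step 6: ant0:(0,3)->S->(1,3) | ant1:(1,3)->N->(0,3) | ant2:(3,2)->N->(2,2)
  grid max=3 at (0,3)
Final grid:
  0 0 0 3 0
  0 0 0 3 0
  0 0 1 0 0
  0 0 3 0 0
Max pheromone 3 at (0,3)

Answer: (0,3)=3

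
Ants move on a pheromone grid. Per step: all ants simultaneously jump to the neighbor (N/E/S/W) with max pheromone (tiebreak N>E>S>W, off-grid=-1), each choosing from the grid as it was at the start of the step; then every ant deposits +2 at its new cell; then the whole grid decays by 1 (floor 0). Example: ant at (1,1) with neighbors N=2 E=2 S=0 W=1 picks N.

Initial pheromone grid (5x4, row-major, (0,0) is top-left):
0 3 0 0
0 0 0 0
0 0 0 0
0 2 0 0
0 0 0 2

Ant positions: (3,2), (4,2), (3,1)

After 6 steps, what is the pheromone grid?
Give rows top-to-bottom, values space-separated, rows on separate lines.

After step 1: ants at (3,1),(4,3),(2,1)
  0 2 0 0
  0 0 0 0
  0 1 0 0
  0 3 0 0
  0 0 0 3
After step 2: ants at (2,1),(3,3),(3,1)
  0 1 0 0
  0 0 0 0
  0 2 0 0
  0 4 0 1
  0 0 0 2
After step 3: ants at (3,1),(4,3),(2,1)
  0 0 0 0
  0 0 0 0
  0 3 0 0
  0 5 0 0
  0 0 0 3
After step 4: ants at (2,1),(3,3),(3,1)
  0 0 0 0
  0 0 0 0
  0 4 0 0
  0 6 0 1
  0 0 0 2
After step 5: ants at (3,1),(4,3),(2,1)
  0 0 0 0
  0 0 0 0
  0 5 0 0
  0 7 0 0
  0 0 0 3
After step 6: ants at (2,1),(3,3),(3,1)
  0 0 0 0
  0 0 0 0
  0 6 0 0
  0 8 0 1
  0 0 0 2

0 0 0 0
0 0 0 0
0 6 0 0
0 8 0 1
0 0 0 2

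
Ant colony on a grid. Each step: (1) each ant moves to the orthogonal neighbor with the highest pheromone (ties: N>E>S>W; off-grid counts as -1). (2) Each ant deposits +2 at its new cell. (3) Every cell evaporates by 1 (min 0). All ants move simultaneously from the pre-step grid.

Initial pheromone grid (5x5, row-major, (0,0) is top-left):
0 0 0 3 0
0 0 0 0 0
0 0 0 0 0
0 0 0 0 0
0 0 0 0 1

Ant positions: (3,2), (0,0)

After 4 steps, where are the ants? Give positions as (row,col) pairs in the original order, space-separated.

Step 1: ant0:(3,2)->N->(2,2) | ant1:(0,0)->E->(0,1)
  grid max=2 at (0,3)
Step 2: ant0:(2,2)->N->(1,2) | ant1:(0,1)->E->(0,2)
  grid max=1 at (0,2)
Step 3: ant0:(1,2)->N->(0,2) | ant1:(0,2)->E->(0,3)
  grid max=2 at (0,2)
Step 4: ant0:(0,2)->E->(0,3) | ant1:(0,3)->W->(0,2)
  grid max=3 at (0,2)

(0,3) (0,2)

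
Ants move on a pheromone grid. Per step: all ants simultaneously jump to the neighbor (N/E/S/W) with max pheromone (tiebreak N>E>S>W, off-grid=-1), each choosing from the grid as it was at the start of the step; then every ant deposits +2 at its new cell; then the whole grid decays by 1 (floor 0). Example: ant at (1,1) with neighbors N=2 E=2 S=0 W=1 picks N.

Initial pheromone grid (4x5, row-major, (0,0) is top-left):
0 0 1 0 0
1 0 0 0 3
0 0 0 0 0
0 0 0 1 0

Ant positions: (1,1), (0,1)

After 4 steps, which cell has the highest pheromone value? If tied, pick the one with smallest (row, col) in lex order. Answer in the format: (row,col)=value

Step 1: ant0:(1,1)->W->(1,0) | ant1:(0,1)->E->(0,2)
  grid max=2 at (0,2)
Step 2: ant0:(1,0)->N->(0,0) | ant1:(0,2)->E->(0,3)
  grid max=1 at (0,0)
Step 3: ant0:(0,0)->S->(1,0) | ant1:(0,3)->W->(0,2)
  grid max=2 at (0,2)
Step 4: ant0:(1,0)->N->(0,0) | ant1:(0,2)->E->(0,3)
  grid max=1 at (0,0)
Final grid:
  1 0 1 1 0
  1 0 0 0 0
  0 0 0 0 0
  0 0 0 0 0
Max pheromone 1 at (0,0)

Answer: (0,0)=1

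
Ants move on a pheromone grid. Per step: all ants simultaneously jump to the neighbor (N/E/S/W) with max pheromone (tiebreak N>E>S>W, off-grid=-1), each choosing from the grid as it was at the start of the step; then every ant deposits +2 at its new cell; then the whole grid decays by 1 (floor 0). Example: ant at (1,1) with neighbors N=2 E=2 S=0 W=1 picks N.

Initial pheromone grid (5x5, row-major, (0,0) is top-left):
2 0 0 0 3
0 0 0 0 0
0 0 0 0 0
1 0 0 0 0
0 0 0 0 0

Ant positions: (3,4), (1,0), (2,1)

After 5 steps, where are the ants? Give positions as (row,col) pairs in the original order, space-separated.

Step 1: ant0:(3,4)->N->(2,4) | ant1:(1,0)->N->(0,0) | ant2:(2,1)->N->(1,1)
  grid max=3 at (0,0)
Step 2: ant0:(2,4)->N->(1,4) | ant1:(0,0)->E->(0,1) | ant2:(1,1)->N->(0,1)
  grid max=3 at (0,1)
Step 3: ant0:(1,4)->N->(0,4) | ant1:(0,1)->W->(0,0) | ant2:(0,1)->W->(0,0)
  grid max=5 at (0,0)
Step 4: ant0:(0,4)->S->(1,4) | ant1:(0,0)->E->(0,1) | ant2:(0,0)->E->(0,1)
  grid max=5 at (0,1)
Step 5: ant0:(1,4)->N->(0,4) | ant1:(0,1)->W->(0,0) | ant2:(0,1)->W->(0,0)
  grid max=7 at (0,0)

(0,4) (0,0) (0,0)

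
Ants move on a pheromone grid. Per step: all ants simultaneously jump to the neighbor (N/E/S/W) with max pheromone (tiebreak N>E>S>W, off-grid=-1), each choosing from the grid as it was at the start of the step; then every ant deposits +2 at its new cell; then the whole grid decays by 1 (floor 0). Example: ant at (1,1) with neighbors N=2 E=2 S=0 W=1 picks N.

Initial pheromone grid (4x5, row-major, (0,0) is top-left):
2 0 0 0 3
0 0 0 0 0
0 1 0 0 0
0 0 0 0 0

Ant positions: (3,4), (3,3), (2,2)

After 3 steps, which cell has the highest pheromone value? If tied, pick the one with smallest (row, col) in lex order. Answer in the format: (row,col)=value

Step 1: ant0:(3,4)->N->(2,4) | ant1:(3,3)->N->(2,3) | ant2:(2,2)->W->(2,1)
  grid max=2 at (0,4)
Step 2: ant0:(2,4)->W->(2,3) | ant1:(2,3)->E->(2,4) | ant2:(2,1)->N->(1,1)
  grid max=2 at (2,3)
Step 3: ant0:(2,3)->E->(2,4) | ant1:(2,4)->W->(2,3) | ant2:(1,1)->S->(2,1)
  grid max=3 at (2,3)
Final grid:
  0 0 0 0 0
  0 0 0 0 0
  0 2 0 3 3
  0 0 0 0 0
Max pheromone 3 at (2,3)

Answer: (2,3)=3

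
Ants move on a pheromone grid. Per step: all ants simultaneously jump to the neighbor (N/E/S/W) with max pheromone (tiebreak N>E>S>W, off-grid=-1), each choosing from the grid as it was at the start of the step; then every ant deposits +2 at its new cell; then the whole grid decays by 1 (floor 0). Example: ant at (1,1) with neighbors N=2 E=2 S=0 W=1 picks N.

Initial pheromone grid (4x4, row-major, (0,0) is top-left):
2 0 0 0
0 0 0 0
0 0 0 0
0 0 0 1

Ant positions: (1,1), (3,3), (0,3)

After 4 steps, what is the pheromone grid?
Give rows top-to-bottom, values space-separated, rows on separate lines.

After step 1: ants at (0,1),(2,3),(1,3)
  1 1 0 0
  0 0 0 1
  0 0 0 1
  0 0 0 0
After step 2: ants at (0,0),(1,3),(2,3)
  2 0 0 0
  0 0 0 2
  0 0 0 2
  0 0 0 0
After step 3: ants at (0,1),(2,3),(1,3)
  1 1 0 0
  0 0 0 3
  0 0 0 3
  0 0 0 0
After step 4: ants at (0,0),(1,3),(2,3)
  2 0 0 0
  0 0 0 4
  0 0 0 4
  0 0 0 0

2 0 0 0
0 0 0 4
0 0 0 4
0 0 0 0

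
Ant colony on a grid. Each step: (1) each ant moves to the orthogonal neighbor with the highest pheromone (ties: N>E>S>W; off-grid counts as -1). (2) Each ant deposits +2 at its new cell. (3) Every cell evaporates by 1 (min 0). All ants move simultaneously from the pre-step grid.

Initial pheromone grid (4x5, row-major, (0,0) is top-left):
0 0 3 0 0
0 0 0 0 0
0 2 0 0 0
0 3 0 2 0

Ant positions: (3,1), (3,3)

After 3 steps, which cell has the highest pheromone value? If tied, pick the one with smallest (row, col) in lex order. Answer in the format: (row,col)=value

Step 1: ant0:(3,1)->N->(2,1) | ant1:(3,3)->N->(2,3)
  grid max=3 at (2,1)
Step 2: ant0:(2,1)->S->(3,1) | ant1:(2,3)->S->(3,3)
  grid max=3 at (3,1)
Step 3: ant0:(3,1)->N->(2,1) | ant1:(3,3)->N->(2,3)
  grid max=3 at (2,1)
Final grid:
  0 0 0 0 0
  0 0 0 0 0
  0 3 0 1 0
  0 2 0 1 0
Max pheromone 3 at (2,1)

Answer: (2,1)=3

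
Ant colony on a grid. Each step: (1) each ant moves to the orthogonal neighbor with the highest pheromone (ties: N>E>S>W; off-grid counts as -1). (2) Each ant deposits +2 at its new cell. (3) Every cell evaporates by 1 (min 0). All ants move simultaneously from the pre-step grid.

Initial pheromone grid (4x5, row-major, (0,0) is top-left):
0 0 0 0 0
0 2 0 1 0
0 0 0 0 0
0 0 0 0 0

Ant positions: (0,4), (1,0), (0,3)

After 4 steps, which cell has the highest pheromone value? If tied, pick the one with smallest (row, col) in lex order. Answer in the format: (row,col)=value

Answer: (1,3)=5

Derivation:
Step 1: ant0:(0,4)->S->(1,4) | ant1:(1,0)->E->(1,1) | ant2:(0,3)->S->(1,3)
  grid max=3 at (1,1)
Step 2: ant0:(1,4)->W->(1,3) | ant1:(1,1)->N->(0,1) | ant2:(1,3)->E->(1,4)
  grid max=3 at (1,3)
Step 3: ant0:(1,3)->E->(1,4) | ant1:(0,1)->S->(1,1) | ant2:(1,4)->W->(1,3)
  grid max=4 at (1,3)
Step 4: ant0:(1,4)->W->(1,3) | ant1:(1,1)->N->(0,1) | ant2:(1,3)->E->(1,4)
  grid max=5 at (1,3)
Final grid:
  0 1 0 0 0
  0 2 0 5 4
  0 0 0 0 0
  0 0 0 0 0
Max pheromone 5 at (1,3)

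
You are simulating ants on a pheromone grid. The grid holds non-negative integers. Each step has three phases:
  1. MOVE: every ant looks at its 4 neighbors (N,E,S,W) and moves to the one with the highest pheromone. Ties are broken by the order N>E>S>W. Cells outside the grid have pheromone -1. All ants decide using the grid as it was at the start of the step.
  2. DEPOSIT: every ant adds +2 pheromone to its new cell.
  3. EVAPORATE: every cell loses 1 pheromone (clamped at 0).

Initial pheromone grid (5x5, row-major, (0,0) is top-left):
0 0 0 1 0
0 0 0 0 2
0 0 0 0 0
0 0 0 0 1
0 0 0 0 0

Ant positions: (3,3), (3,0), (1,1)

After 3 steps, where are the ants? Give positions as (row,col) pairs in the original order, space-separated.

Step 1: ant0:(3,3)->E->(3,4) | ant1:(3,0)->N->(2,0) | ant2:(1,1)->N->(0,1)
  grid max=2 at (3,4)
Step 2: ant0:(3,4)->N->(2,4) | ant1:(2,0)->N->(1,0) | ant2:(0,1)->E->(0,2)
  grid max=1 at (0,2)
Step 3: ant0:(2,4)->S->(3,4) | ant1:(1,0)->N->(0,0) | ant2:(0,2)->E->(0,3)
  grid max=2 at (3,4)

(3,4) (0,0) (0,3)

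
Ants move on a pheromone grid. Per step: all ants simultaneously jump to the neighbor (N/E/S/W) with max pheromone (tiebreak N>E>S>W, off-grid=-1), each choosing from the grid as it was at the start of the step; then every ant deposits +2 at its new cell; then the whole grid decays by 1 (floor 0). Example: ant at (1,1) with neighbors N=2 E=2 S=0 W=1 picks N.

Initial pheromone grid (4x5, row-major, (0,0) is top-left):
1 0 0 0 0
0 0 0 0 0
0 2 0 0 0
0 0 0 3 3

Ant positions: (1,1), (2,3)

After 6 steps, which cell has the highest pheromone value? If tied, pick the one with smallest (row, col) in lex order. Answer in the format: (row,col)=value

Step 1: ant0:(1,1)->S->(2,1) | ant1:(2,3)->S->(3,3)
  grid max=4 at (3,3)
Step 2: ant0:(2,1)->N->(1,1) | ant1:(3,3)->E->(3,4)
  grid max=3 at (3,3)
Step 3: ant0:(1,1)->S->(2,1) | ant1:(3,4)->W->(3,3)
  grid max=4 at (3,3)
Step 4: ant0:(2,1)->N->(1,1) | ant1:(3,3)->E->(3,4)
  grid max=3 at (3,3)
Step 5: ant0:(1,1)->S->(2,1) | ant1:(3,4)->W->(3,3)
  grid max=4 at (3,3)
Step 6: ant0:(2,1)->N->(1,1) | ant1:(3,3)->E->(3,4)
  grid max=3 at (3,3)
Final grid:
  0 0 0 0 0
  0 1 0 0 0
  0 2 0 0 0
  0 0 0 3 3
Max pheromone 3 at (3,3)

Answer: (3,3)=3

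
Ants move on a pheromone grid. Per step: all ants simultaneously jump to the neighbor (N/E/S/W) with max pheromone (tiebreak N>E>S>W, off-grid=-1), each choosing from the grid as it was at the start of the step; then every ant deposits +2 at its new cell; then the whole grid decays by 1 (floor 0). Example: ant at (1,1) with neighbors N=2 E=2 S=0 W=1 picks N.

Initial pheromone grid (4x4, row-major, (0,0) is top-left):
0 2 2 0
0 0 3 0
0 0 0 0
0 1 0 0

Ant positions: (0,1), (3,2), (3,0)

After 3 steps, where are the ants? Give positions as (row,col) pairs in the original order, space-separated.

Step 1: ant0:(0,1)->E->(0,2) | ant1:(3,2)->W->(3,1) | ant2:(3,0)->E->(3,1)
  grid max=4 at (3,1)
Step 2: ant0:(0,2)->S->(1,2) | ant1:(3,1)->N->(2,1) | ant2:(3,1)->N->(2,1)
  grid max=3 at (1,2)
Step 3: ant0:(1,2)->N->(0,2) | ant1:(2,1)->S->(3,1) | ant2:(2,1)->S->(3,1)
  grid max=6 at (3,1)

(0,2) (3,1) (3,1)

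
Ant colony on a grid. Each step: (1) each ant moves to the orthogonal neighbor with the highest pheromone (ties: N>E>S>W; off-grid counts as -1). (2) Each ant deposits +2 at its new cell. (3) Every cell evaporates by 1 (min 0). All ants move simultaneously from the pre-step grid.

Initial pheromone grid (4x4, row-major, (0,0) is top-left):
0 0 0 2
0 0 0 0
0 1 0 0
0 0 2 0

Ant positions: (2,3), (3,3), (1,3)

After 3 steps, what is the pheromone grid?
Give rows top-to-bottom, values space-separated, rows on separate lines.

After step 1: ants at (1,3),(3,2),(0,3)
  0 0 0 3
  0 0 0 1
  0 0 0 0
  0 0 3 0
After step 2: ants at (0,3),(2,2),(1,3)
  0 0 0 4
  0 0 0 2
  0 0 1 0
  0 0 2 0
After step 3: ants at (1,3),(3,2),(0,3)
  0 0 0 5
  0 0 0 3
  0 0 0 0
  0 0 3 0

0 0 0 5
0 0 0 3
0 0 0 0
0 0 3 0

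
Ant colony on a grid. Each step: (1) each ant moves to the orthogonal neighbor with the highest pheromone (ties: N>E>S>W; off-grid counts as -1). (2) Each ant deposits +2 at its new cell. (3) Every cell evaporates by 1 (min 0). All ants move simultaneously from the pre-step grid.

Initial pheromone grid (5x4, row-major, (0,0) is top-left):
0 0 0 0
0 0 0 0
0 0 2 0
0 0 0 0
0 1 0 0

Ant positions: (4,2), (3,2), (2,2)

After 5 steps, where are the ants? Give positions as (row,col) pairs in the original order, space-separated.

Step 1: ant0:(4,2)->W->(4,1) | ant1:(3,2)->N->(2,2) | ant2:(2,2)->N->(1,2)
  grid max=3 at (2,2)
Step 2: ant0:(4,1)->N->(3,1) | ant1:(2,2)->N->(1,2) | ant2:(1,2)->S->(2,2)
  grid max=4 at (2,2)
Step 3: ant0:(3,1)->S->(4,1) | ant1:(1,2)->S->(2,2) | ant2:(2,2)->N->(1,2)
  grid max=5 at (2,2)
Step 4: ant0:(4,1)->N->(3,1) | ant1:(2,2)->N->(1,2) | ant2:(1,2)->S->(2,2)
  grid max=6 at (2,2)
Step 5: ant0:(3,1)->S->(4,1) | ant1:(1,2)->S->(2,2) | ant2:(2,2)->N->(1,2)
  grid max=7 at (2,2)

(4,1) (2,2) (1,2)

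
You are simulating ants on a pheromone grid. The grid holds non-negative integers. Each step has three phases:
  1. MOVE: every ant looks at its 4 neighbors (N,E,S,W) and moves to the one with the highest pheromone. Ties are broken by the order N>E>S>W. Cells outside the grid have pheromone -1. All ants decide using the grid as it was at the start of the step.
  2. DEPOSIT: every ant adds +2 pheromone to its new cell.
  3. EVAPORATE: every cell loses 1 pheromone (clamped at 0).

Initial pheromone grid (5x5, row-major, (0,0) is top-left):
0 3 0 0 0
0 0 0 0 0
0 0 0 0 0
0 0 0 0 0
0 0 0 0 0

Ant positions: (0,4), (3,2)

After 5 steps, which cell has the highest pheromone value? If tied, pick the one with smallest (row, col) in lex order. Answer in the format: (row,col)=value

Answer: (0,3)=2

Derivation:
Step 1: ant0:(0,4)->S->(1,4) | ant1:(3,2)->N->(2,2)
  grid max=2 at (0,1)
Step 2: ant0:(1,4)->N->(0,4) | ant1:(2,2)->N->(1,2)
  grid max=1 at (0,1)
Step 3: ant0:(0,4)->S->(1,4) | ant1:(1,2)->N->(0,2)
  grid max=1 at (0,2)
Step 4: ant0:(1,4)->N->(0,4) | ant1:(0,2)->E->(0,3)
  grid max=1 at (0,3)
Step 5: ant0:(0,4)->W->(0,3) | ant1:(0,3)->E->(0,4)
  grid max=2 at (0,3)
Final grid:
  0 0 0 2 2
  0 0 0 0 0
  0 0 0 0 0
  0 0 0 0 0
  0 0 0 0 0
Max pheromone 2 at (0,3)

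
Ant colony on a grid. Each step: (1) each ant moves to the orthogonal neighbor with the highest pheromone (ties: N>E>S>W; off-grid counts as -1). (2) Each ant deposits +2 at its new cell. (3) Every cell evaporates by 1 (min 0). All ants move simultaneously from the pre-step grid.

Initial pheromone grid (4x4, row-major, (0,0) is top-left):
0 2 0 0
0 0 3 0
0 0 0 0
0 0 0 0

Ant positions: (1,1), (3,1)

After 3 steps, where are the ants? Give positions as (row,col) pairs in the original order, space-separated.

Step 1: ant0:(1,1)->E->(1,2) | ant1:(3,1)->N->(2,1)
  grid max=4 at (1,2)
Step 2: ant0:(1,2)->N->(0,2) | ant1:(2,1)->N->(1,1)
  grid max=3 at (1,2)
Step 3: ant0:(0,2)->S->(1,2) | ant1:(1,1)->E->(1,2)
  grid max=6 at (1,2)

(1,2) (1,2)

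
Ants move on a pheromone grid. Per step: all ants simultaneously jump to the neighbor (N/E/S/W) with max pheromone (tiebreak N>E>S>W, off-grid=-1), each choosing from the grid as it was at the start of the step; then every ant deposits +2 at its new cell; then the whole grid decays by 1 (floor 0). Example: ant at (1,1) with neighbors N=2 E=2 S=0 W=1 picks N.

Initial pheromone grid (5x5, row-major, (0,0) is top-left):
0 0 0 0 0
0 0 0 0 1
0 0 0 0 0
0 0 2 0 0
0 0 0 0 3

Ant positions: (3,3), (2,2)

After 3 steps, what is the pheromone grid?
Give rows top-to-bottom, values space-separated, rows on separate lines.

After step 1: ants at (3,2),(3,2)
  0 0 0 0 0
  0 0 0 0 0
  0 0 0 0 0
  0 0 5 0 0
  0 0 0 0 2
After step 2: ants at (2,2),(2,2)
  0 0 0 0 0
  0 0 0 0 0
  0 0 3 0 0
  0 0 4 0 0
  0 0 0 0 1
After step 3: ants at (3,2),(3,2)
  0 0 0 0 0
  0 0 0 0 0
  0 0 2 0 0
  0 0 7 0 0
  0 0 0 0 0

0 0 0 0 0
0 0 0 0 0
0 0 2 0 0
0 0 7 0 0
0 0 0 0 0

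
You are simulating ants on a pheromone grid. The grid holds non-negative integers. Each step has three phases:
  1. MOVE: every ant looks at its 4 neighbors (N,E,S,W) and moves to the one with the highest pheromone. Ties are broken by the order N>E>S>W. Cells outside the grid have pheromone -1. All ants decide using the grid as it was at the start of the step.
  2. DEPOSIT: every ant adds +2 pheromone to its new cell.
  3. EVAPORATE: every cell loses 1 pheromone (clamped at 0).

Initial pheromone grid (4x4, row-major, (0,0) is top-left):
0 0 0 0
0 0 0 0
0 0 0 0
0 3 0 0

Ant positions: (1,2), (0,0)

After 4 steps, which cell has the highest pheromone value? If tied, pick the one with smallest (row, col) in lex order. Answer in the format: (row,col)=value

Answer: (0,1)=4

Derivation:
Step 1: ant0:(1,2)->N->(0,2) | ant1:(0,0)->E->(0,1)
  grid max=2 at (3,1)
Step 2: ant0:(0,2)->W->(0,1) | ant1:(0,1)->E->(0,2)
  grid max=2 at (0,1)
Step 3: ant0:(0,1)->E->(0,2) | ant1:(0,2)->W->(0,1)
  grid max=3 at (0,1)
Step 4: ant0:(0,2)->W->(0,1) | ant1:(0,1)->E->(0,2)
  grid max=4 at (0,1)
Final grid:
  0 4 4 0
  0 0 0 0
  0 0 0 0
  0 0 0 0
Max pheromone 4 at (0,1)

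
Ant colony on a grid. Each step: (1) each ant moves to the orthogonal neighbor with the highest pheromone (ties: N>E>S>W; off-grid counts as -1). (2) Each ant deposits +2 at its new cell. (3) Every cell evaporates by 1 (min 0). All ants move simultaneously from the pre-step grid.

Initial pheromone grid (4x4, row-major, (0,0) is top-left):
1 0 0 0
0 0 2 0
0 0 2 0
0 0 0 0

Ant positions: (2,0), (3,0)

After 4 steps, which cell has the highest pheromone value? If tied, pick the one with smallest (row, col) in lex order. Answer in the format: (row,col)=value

Step 1: ant0:(2,0)->N->(1,0) | ant1:(3,0)->N->(2,0)
  grid max=1 at (1,0)
Step 2: ant0:(1,0)->S->(2,0) | ant1:(2,0)->N->(1,0)
  grid max=2 at (1,0)
Step 3: ant0:(2,0)->N->(1,0) | ant1:(1,0)->S->(2,0)
  grid max=3 at (1,0)
Step 4: ant0:(1,0)->S->(2,0) | ant1:(2,0)->N->(1,0)
  grid max=4 at (1,0)
Final grid:
  0 0 0 0
  4 0 0 0
  4 0 0 0
  0 0 0 0
Max pheromone 4 at (1,0)

Answer: (1,0)=4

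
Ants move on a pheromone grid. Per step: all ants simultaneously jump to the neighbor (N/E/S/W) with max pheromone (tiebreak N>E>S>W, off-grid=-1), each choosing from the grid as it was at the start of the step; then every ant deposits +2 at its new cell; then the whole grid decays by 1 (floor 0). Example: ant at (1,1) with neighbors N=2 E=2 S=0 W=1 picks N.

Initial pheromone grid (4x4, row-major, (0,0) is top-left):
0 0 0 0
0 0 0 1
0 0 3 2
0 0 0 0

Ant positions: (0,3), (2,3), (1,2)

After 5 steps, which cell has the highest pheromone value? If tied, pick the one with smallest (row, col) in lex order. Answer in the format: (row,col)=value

Answer: (2,2)=14

Derivation:
Step 1: ant0:(0,3)->S->(1,3) | ant1:(2,3)->W->(2,2) | ant2:(1,2)->S->(2,2)
  grid max=6 at (2,2)
Step 2: ant0:(1,3)->S->(2,3) | ant1:(2,2)->E->(2,3) | ant2:(2,2)->E->(2,3)
  grid max=6 at (2,3)
Step 3: ant0:(2,3)->W->(2,2) | ant1:(2,3)->W->(2,2) | ant2:(2,3)->W->(2,2)
  grid max=10 at (2,2)
Step 4: ant0:(2,2)->E->(2,3) | ant1:(2,2)->E->(2,3) | ant2:(2,2)->E->(2,3)
  grid max=10 at (2,3)
Step 5: ant0:(2,3)->W->(2,2) | ant1:(2,3)->W->(2,2) | ant2:(2,3)->W->(2,2)
  grid max=14 at (2,2)
Final grid:
  0 0 0 0
  0 0 0 0
  0 0 14 9
  0 0 0 0
Max pheromone 14 at (2,2)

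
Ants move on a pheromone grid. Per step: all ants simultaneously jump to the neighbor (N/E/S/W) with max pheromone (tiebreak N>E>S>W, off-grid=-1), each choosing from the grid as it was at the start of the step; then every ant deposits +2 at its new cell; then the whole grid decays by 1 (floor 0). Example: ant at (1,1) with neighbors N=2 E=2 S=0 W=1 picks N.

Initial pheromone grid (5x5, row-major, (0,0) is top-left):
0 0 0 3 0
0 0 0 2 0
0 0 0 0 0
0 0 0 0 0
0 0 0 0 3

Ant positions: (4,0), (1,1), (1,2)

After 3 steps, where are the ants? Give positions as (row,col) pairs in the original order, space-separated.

Step 1: ant0:(4,0)->N->(3,0) | ant1:(1,1)->N->(0,1) | ant2:(1,2)->E->(1,3)
  grid max=3 at (1,3)
Step 2: ant0:(3,0)->N->(2,0) | ant1:(0,1)->E->(0,2) | ant2:(1,3)->N->(0,3)
  grid max=3 at (0,3)
Step 3: ant0:(2,0)->N->(1,0) | ant1:(0,2)->E->(0,3) | ant2:(0,3)->S->(1,3)
  grid max=4 at (0,3)

(1,0) (0,3) (1,3)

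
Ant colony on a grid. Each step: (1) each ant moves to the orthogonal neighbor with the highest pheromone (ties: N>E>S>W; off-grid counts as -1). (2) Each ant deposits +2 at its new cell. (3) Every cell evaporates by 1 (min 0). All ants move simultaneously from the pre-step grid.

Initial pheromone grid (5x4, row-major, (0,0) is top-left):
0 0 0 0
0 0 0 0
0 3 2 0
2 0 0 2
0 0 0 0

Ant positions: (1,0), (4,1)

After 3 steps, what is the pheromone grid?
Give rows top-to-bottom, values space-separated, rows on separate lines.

After step 1: ants at (0,0),(3,1)
  1 0 0 0
  0 0 0 0
  0 2 1 0
  1 1 0 1
  0 0 0 0
After step 2: ants at (0,1),(2,1)
  0 1 0 0
  0 0 0 0
  0 3 0 0
  0 0 0 0
  0 0 0 0
After step 3: ants at (0,2),(1,1)
  0 0 1 0
  0 1 0 0
  0 2 0 0
  0 0 0 0
  0 0 0 0

0 0 1 0
0 1 0 0
0 2 0 0
0 0 0 0
0 0 0 0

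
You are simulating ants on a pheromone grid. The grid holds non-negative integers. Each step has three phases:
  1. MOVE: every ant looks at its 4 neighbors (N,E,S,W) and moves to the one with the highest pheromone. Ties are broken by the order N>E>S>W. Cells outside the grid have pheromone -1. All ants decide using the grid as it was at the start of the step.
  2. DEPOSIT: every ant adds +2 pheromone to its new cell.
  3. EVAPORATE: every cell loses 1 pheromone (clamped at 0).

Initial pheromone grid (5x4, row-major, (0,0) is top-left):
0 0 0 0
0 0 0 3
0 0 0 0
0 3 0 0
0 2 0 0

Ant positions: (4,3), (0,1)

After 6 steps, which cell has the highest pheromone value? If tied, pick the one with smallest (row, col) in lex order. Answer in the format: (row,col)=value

Answer: (0,3)=5

Derivation:
Step 1: ant0:(4,3)->N->(3,3) | ant1:(0,1)->E->(0,2)
  grid max=2 at (1,3)
Step 2: ant0:(3,3)->N->(2,3) | ant1:(0,2)->E->(0,3)
  grid max=1 at (0,3)
Step 3: ant0:(2,3)->N->(1,3) | ant1:(0,3)->S->(1,3)
  grid max=4 at (1,3)
Step 4: ant0:(1,3)->N->(0,3) | ant1:(1,3)->N->(0,3)
  grid max=3 at (0,3)
Step 5: ant0:(0,3)->S->(1,3) | ant1:(0,3)->S->(1,3)
  grid max=6 at (1,3)
Step 6: ant0:(1,3)->N->(0,3) | ant1:(1,3)->N->(0,3)
  grid max=5 at (0,3)
Final grid:
  0 0 0 5
  0 0 0 5
  0 0 0 0
  0 0 0 0
  0 0 0 0
Max pheromone 5 at (0,3)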